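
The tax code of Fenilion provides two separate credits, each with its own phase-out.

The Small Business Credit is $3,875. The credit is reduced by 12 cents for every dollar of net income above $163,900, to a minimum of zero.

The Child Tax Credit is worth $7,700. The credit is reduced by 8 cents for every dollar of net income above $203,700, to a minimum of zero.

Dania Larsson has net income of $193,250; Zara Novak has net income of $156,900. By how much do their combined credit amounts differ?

Dania ($193,250): Small Business Credit: 12% of the $29,350 excess over $163,900 is $3,522; credit = $3,875 − $3,522 = $353. Child Tax Credit: $193,250 is at or below the $203,700 threshold, so the full $7,700 applies. total $353 + $7,700 = $8,053
Zara ($156,900): Small Business Credit: $156,900 is at or below the $163,900 threshold, so the full $3,875 applies. Child Tax Credit: $156,900 is at or below the $203,700 threshold, so the full $7,700 applies. total $3,875 + $7,700 = $11,575
Difference: |$8,053 − $11,575| = $3,522.

$3,522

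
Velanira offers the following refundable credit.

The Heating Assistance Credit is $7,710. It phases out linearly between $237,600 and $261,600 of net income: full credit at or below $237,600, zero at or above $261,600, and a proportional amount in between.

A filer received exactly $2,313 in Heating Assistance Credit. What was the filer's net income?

$2,313 is 2,313/7,710 of the full $7,710, so 5,397/7,710 of the $24,000 range has been used: income = $237,600 + $24,000 × 5,397/7,710 = $254,400.

$254,400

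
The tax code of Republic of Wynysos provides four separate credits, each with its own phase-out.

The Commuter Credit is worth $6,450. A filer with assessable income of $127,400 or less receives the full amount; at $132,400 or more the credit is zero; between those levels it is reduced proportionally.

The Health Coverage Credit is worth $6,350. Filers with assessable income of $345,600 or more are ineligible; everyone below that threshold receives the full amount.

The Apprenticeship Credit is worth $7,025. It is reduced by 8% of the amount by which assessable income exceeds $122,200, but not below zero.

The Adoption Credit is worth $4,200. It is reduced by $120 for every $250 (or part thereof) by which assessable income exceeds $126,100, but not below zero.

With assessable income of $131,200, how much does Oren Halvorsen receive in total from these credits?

Commuter Credit: $131,200 is $3,800 into a $5,000 phase-out range, leaving 1,200/5,000 of the credit: $6,450 × 1,200/5,000 = $1,548.
Health Coverage Credit: $131,200 is below the $345,600 cutoff, so the full $6,350 applies.
Apprenticeship Credit: 8% of the $9,000 excess over $122,200 is $720; credit = $7,025 − $720 = $6,305.
Adoption Credit: income exceeds $126,100 by $5,100, which is 21 full-or-partial $250 increments; reduction = 21 × $120 = $2,520, leaving $1,680.
Total: $1,548 + $6,350 + $6,305 + $1,680 = $15,883.

$15,883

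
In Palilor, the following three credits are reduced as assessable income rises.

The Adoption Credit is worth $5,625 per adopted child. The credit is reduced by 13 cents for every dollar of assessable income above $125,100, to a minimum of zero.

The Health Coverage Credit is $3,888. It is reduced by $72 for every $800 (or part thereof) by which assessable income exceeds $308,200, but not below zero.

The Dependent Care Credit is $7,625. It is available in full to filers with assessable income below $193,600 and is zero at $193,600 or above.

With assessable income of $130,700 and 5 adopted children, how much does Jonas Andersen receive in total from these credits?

Adoption Credit: base = 5 × $5,625 = $28,125. 13% of the $5,600 excess over $125,100 is $728; credit = $28,125 − $728 = $27,397.
Health Coverage Credit: $130,700 is at or below the $308,200 threshold, so the full $3,888 applies.
Dependent Care Credit: $130,700 is below the $193,600 cutoff, so the full $7,625 applies.
Total: $27,397 + $3,888 + $7,625 = $38,910.

$38,910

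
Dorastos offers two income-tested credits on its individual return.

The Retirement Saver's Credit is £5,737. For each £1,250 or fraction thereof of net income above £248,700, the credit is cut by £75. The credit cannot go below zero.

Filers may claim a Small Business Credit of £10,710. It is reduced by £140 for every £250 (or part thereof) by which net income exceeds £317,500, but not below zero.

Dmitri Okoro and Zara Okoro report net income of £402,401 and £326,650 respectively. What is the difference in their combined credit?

Dmitri (£402,401): Retirement Saver's Credit: income exceeds £248,700 by £153,701 → 123 increments × £75 = £9,225 ≥ base, so the credit is £0. Small Business Credit: income exceeds £317,500 by £84,901 → 340 increments × £140 = £47,600 ≥ base, so the credit is £0. total £0 + £0 = £0
Zara (£326,650): Retirement Saver's Credit: income exceeds £248,700 by £77,950, which is 63 full-or-partial £1,250 increments; reduction = 63 × £75 = £4,725, leaving £1,012. Small Business Credit: income exceeds £317,500 by £9,150, which is 37 full-or-partial £250 increments; reduction = 37 × £140 = £5,180, leaving £5,530. total £1,012 + £5,530 = £6,542
Difference: |£0 − £6,542| = £6,542.

£6,542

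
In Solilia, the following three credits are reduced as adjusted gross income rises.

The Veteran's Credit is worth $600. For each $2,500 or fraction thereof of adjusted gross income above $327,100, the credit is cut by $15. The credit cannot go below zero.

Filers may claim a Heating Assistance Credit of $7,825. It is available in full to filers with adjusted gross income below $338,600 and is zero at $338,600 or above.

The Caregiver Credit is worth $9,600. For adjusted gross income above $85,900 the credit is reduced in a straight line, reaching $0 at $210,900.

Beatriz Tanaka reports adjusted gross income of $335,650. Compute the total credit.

Veteran's Credit: income exceeds $327,100 by $8,550, which is 4 full-or-partial $2,500 increments; reduction = 4 × $15 = $60, leaving $540.
Heating Assistance Credit: $335,650 is below the $338,600 cutoff, so the full $7,825 applies.
Caregiver Credit: $335,650 is at or above $210,900, so the credit is $0.
Total: $540 + $7,825 + $0 = $8,365.

$8,365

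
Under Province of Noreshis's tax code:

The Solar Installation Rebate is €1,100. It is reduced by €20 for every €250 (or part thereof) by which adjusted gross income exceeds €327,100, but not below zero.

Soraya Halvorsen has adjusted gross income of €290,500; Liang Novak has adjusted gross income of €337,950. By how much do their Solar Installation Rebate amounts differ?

€880

Soraya (€290,500): Solar Installation Rebate: €290,500 is at or below the €327,100 threshold, so the full €1,100 applies.
Liang (€337,950): Solar Installation Rebate: income exceeds €327,100 by €10,850, which is 44 full-or-partial €250 increments; reduction = 44 × €20 = €880, leaving €220.
Difference: |€1,100 − €220| = €880.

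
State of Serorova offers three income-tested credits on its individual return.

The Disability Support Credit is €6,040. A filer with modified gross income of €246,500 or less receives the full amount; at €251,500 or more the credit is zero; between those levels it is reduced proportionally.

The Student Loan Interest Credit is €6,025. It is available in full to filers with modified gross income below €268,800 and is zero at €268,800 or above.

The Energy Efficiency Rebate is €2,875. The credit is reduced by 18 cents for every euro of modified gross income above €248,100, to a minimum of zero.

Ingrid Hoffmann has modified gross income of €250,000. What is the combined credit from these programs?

Disability Support Credit: €250,000 is €3,500 into a €5,000 phase-out range, leaving 1,500/5,000 of the credit: €6,040 × 1,500/5,000 = €1,812.
Student Loan Interest Credit: €250,000 is below the €268,800 cutoff, so the full €6,025 applies.
Energy Efficiency Rebate: 18% of the €1,900 excess over €248,100 is €342; credit = €2,875 − €342 = €2,533.
Total: €1,812 + €6,025 + €2,533 = €10,370.

€10,370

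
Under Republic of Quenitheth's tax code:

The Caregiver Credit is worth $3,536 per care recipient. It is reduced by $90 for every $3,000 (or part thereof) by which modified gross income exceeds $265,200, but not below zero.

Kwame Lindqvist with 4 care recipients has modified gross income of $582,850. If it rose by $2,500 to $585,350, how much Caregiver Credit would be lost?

At $582,850 — base = 4 × $3,536 = $14,144. income exceeds $265,200 by $317,650, which is 106 full-or-partial $3,000 increments; reduction = 106 × $90 = $9,540, leaving $4,604.
At $585,350 — base = 4 × $3,536 = $14,144. income exceeds $265,200 by $320,150, which is 107 full-or-partial $3,000 increments; reduction = 107 × $90 = $9,630, leaving $4,514.
Lost: $4,604 − $4,514 = $90.

$90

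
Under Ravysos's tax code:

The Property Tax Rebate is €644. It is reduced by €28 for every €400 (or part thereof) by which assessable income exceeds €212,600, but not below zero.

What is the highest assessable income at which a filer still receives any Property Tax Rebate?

After 22 increments the reduction is 22 × €28 = €616, leaving €28; one more increment wipes it out. Increment 22 ends at excess 22 × €400 = €8,800, so the highest qualifying income is €212,600 + €8,800 = €221,400.

€221,400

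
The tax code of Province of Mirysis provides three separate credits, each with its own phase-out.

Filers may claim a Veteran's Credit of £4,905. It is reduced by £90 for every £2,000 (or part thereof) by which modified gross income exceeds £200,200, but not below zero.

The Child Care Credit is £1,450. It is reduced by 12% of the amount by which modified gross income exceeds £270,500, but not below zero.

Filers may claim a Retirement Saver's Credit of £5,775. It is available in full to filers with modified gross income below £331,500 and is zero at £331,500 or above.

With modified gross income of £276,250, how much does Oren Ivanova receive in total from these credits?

£7,930

Veteran's Credit: income exceeds £200,200 by £76,050, which is 39 full-or-partial £2,000 increments; reduction = 39 × £90 = £3,510, leaving £1,395.
Child Care Credit: 12% of the £5,750 excess over £270,500 is £690; credit = £1,450 − £690 = £760.
Retirement Saver's Credit: £276,250 is below the £331,500 cutoff, so the full £5,775 applies.
Total: £1,395 + £760 + £5,775 = £7,930.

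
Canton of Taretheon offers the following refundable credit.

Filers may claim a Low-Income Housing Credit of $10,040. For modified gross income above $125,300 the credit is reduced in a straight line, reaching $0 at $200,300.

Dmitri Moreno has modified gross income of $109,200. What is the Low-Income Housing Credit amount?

Low-Income Housing Credit: $109,200 is at or below the $125,300 threshold, so the full $10,040 applies.

$10,040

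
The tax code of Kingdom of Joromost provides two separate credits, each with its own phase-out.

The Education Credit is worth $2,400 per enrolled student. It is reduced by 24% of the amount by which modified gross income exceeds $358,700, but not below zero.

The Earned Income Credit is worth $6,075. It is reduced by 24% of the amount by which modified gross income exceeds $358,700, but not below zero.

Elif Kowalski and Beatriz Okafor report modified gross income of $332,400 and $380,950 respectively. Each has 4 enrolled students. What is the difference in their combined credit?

Elif ($332,400): Education Credit: base = 4 × $2,400 = $9,600. $332,400 is at or below the $358,700 threshold, so the full $9,600 applies. Earned Income Credit: $332,400 is at or below the $358,700 threshold, so the full $6,075 applies. total $9,600 + $6,075 = $15,675
Beatriz ($380,950): Education Credit: base = 4 × $2,400 = $9,600. 24% of the $22,250 excess over $358,700 is $5,340; credit = $9,600 − $5,340 = $4,260. Earned Income Credit: 24% of the $22,250 excess over $358,700 is $5,340; credit = $6,075 − $5,340 = $735. total $4,260 + $735 = $4,995
Difference: |$15,675 − $4,995| = $10,680.

$10,680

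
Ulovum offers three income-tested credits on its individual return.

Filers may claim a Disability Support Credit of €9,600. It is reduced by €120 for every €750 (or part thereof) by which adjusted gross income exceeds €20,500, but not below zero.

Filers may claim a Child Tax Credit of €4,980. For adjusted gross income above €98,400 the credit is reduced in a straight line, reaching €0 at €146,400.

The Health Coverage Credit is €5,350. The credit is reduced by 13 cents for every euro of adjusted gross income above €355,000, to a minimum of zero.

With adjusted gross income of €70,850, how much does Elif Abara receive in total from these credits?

€11,770

Disability Support Credit: income exceeds €20,500 by €50,350, which is 68 full-or-partial €750 increments; reduction = 68 × €120 = €8,160, leaving €1,440.
Child Tax Credit: €70,850 is at or below the €98,400 threshold, so the full €4,980 applies.
Health Coverage Credit: €70,850 is at or below the €355,000 threshold, so the full €5,350 applies.
Total: €1,440 + €4,980 + €5,350 = €11,770.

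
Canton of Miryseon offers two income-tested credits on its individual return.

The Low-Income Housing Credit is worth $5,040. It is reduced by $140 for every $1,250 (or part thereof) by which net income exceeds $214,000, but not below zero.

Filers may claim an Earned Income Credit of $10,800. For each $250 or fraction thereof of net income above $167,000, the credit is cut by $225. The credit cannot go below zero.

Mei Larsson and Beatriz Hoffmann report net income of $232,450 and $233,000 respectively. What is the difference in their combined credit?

Mei ($232,450): Low-Income Housing Credit: income exceeds $214,000 by $18,450, which is 15 full-or-partial $1,250 increments; reduction = 15 × $140 = $2,100, leaving $2,940. Earned Income Credit: income exceeds $167,000 by $65,450 → 262 increments × $225 = $58,950 ≥ base, so the credit is $0. total $2,940 + $0 = $2,940
Beatriz ($233,000): Low-Income Housing Credit: income exceeds $214,000 by $19,000, which is 16 full-or-partial $1,250 increments; reduction = 16 × $140 = $2,240, leaving $2,800. Earned Income Credit: income exceeds $167,000 by $66,000 → 264 increments × $225 = $59,400 ≥ base, so the credit is $0. total $2,800 + $0 = $2,800
Difference: |$2,940 − $2,800| = $140.

$140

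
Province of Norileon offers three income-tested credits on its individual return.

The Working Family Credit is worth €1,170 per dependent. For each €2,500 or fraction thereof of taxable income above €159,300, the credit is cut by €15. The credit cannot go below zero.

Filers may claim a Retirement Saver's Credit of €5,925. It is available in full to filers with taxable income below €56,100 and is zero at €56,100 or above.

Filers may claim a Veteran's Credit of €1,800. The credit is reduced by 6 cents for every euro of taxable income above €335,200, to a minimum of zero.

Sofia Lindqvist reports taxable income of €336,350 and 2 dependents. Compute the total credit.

€3,006

Working Family Credit: base = 2 × €1,170 = €2,340. income exceeds €159,300 by €177,050, which is 71 full-or-partial €2,500 increments; reduction = 71 × €15 = €1,065, leaving €1,275.
Retirement Saver's Credit: €336,350 meets or exceeds the €56,100 cutoff, so the credit is €0.
Veteran's Credit: 6% of the €1,150 excess over €335,200 is €69; credit = €1,800 − €69 = €1,731.
Total: €1,275 + €0 + €1,731 = €3,006.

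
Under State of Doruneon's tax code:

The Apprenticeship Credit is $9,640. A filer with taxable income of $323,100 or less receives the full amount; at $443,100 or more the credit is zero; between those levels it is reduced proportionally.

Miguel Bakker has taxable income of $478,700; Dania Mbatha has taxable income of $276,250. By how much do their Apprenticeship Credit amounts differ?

Miguel ($478,700): Apprenticeship Credit: $478,700 is at or above $443,100, so the credit is $0.
Dania ($276,250): Apprenticeship Credit: $276,250 is at or below the $323,100 threshold, so the full $9,640 applies.
Difference: |$0 − $9,640| = $9,640.

$9,640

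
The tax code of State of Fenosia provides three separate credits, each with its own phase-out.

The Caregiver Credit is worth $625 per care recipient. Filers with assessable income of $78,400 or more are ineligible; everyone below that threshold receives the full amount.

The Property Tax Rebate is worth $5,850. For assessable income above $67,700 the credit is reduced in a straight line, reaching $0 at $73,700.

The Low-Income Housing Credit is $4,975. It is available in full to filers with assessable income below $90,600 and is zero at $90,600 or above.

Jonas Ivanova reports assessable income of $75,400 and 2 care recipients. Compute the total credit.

Caregiver Credit: base = 2 × $625 = $1,250. $75,400 is below the $78,400 cutoff, so the full $1,250 applies.
Property Tax Rebate: $75,400 is at or above $73,700, so the credit is $0.
Low-Income Housing Credit: $75,400 is below the $90,600 cutoff, so the full $4,975 applies.
Total: $1,250 + $0 + $4,975 = $6,225.

$6,225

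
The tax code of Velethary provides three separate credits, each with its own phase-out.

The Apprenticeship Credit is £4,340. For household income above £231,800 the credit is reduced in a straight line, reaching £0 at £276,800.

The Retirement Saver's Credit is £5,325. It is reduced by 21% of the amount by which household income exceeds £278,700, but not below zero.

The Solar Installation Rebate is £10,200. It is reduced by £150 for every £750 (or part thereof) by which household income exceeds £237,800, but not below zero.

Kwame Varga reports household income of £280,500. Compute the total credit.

Apprenticeship Credit: £280,500 is at or above £276,800, so the credit is £0.
Retirement Saver's Credit: 21% of the £1,800 excess over £278,700 is £378; credit = £5,325 − £378 = £4,947.
Solar Installation Rebate: income exceeds £237,800 by £42,700, which is 57 full-or-partial £750 increments; reduction = 57 × £150 = £8,550, leaving £1,650.
Total: £0 + £4,947 + £1,650 = £6,597.

£6,597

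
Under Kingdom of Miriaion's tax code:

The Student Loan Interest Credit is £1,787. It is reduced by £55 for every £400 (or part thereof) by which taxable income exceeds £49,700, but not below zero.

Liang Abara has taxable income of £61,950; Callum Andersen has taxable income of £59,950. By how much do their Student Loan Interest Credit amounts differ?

£275

Liang (£61,950): Student Loan Interest Credit: income exceeds £49,700 by £12,250, which is 31 full-or-partial £400 increments; reduction = 31 × £55 = £1,705, leaving £82.
Callum (£59,950): Student Loan Interest Credit: income exceeds £49,700 by £10,250, which is 26 full-or-partial £400 increments; reduction = 26 × £55 = £1,430, leaving £357.
Difference: |£82 − £357| = £275.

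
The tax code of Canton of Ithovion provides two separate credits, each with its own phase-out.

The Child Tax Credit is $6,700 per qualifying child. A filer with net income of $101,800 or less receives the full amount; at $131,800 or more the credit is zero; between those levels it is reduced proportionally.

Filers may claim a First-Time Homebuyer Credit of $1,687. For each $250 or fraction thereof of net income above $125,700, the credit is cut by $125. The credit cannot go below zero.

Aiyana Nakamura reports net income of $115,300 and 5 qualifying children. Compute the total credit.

$20,112

Child Tax Credit: base = 5 × $6,700 = $33,500. $115,300 is $13,500 into a $30,000 phase-out range, leaving 16,500/30,000 of the credit: $33,500 × 16,500/30,000 = $18,425.
First-Time Homebuyer Credit: $115,300 is at or below the $125,700 threshold, so the full $1,687 applies.
Total: $18,425 + $1,687 = $20,112.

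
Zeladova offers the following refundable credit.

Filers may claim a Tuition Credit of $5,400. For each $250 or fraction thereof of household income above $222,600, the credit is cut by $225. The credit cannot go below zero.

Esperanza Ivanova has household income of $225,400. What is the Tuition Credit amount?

$2,700

Tuition Credit: income exceeds $222,600 by $2,800, which is 12 full-or-partial $250 increments; reduction = 12 × $225 = $2,700, leaving $2,700.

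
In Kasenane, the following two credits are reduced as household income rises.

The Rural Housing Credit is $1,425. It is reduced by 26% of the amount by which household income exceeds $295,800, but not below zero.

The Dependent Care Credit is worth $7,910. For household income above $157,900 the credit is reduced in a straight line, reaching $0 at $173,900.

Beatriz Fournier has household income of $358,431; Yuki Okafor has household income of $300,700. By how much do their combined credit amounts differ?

$151

Beatriz ($358,431): Rural Housing Credit: 26% of the $62,631 excess over $295,800 is $16,284.06 ≥ base, so the credit is $0. Dependent Care Credit: $358,431 is at or above $173,900, so the credit is $0. total $0 + $0 = $0
Yuki ($300,700): Rural Housing Credit: 26% of the $4,900 excess over $295,800 is $1,274; credit = $1,425 − $1,274 = $151. Dependent Care Credit: $300,700 is at or above $173,900, so the credit is $0. total $151 + $0 = $151
Difference: |$0 − $151| = $151.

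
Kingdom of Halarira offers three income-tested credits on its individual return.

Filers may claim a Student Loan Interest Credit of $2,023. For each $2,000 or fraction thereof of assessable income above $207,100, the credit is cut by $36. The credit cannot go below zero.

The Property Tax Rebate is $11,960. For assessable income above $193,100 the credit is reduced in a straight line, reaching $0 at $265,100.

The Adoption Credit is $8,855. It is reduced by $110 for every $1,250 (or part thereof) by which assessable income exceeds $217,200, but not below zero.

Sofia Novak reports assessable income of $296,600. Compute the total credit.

$2,218

Student Loan Interest Credit: income exceeds $207,100 by $89,500, which is 45 full-or-partial $2,000 increments; reduction = 45 × $36 = $1,620, leaving $403.
Property Tax Rebate: $296,600 is at or above $265,100, so the credit is $0.
Adoption Credit: income exceeds $217,200 by $79,400, which is 64 full-or-partial $1,250 increments; reduction = 64 × $110 = $7,040, leaving $1,815.
Total: $403 + $0 + $1,815 = $2,218.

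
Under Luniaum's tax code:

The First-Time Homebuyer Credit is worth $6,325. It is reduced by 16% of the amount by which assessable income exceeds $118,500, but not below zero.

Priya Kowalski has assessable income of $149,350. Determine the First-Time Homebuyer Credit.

$1,389

First-Time Homebuyer Credit: 16% of the $30,850 excess over $118,500 is $4,936; credit = $6,325 − $4,936 = $1,389.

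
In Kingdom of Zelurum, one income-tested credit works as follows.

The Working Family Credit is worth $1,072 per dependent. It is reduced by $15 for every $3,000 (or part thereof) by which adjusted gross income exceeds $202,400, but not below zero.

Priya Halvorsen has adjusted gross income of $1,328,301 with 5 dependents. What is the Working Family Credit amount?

$0

Working Family Credit: base = 5 × $1,072 = $5,360. income exceeds $202,400 by $1,125,901 → 376 increments × $15 = $5,640 ≥ base, so the credit is $0.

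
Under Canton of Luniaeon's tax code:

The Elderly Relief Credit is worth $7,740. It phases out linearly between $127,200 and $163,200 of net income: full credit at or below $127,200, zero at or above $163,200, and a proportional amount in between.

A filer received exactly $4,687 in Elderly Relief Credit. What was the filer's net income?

$4,687 is 4,687/7,740 of the full $7,740, so 3,053/7,740 of the $36,000 range has been used: income = $127,200 + $36,000 × 3,053/7,740 = $141,400.

$141,400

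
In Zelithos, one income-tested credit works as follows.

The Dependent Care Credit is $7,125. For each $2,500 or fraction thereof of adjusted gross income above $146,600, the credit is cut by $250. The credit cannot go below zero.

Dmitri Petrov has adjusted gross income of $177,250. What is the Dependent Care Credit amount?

$3,875

Dependent Care Credit: income exceeds $146,600 by $30,650, which is 13 full-or-partial $2,500 increments; reduction = 13 × $250 = $3,250, leaving $3,875.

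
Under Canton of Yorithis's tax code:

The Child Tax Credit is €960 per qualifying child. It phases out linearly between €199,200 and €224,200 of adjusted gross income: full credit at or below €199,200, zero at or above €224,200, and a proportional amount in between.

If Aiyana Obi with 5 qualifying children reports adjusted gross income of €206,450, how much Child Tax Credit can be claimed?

€3,408

Child Tax Credit: base = 5 × €960 = €4,800. €206,450 is €7,250 into a €25,000 phase-out range, leaving 17,750/25,000 of the credit: €4,800 × 17,750/25,000 = €3,408.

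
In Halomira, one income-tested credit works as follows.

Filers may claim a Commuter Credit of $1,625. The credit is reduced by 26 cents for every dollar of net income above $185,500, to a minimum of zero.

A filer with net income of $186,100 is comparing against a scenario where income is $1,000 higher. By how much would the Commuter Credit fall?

$260

At $186,100 — 26% of the $600 excess over $185,500 is $156; credit = $1,625 − $156 = $1,469.
At $187,100 — 26% of the $1,600 excess over $185,500 is $416; credit = $1,625 − $416 = $1,209.
Lost: $1,469 − $1,209 = $260.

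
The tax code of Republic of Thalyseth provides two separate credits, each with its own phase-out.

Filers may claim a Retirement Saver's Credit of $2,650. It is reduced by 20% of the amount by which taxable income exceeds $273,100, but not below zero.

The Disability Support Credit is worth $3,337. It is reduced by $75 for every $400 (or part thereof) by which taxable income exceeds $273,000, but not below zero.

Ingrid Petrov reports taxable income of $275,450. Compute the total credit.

$4,992

Retirement Saver's Credit: 20% of the $2,350 excess over $273,100 is $470; credit = $2,650 − $470 = $2,180.
Disability Support Credit: income exceeds $273,000 by $2,450, which is 7 full-or-partial $400 increments; reduction = 7 × $75 = $525, leaving $2,812.
Total: $2,180 + $2,812 = $4,992.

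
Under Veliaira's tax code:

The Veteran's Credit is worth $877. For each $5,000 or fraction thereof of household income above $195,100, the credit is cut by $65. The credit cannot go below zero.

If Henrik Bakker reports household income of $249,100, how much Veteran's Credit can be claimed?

Veteran's Credit: income exceeds $195,100 by $54,000, which is 11 full-or-partial $5,000 increments; reduction = 11 × $65 = $715, leaving $162.

$162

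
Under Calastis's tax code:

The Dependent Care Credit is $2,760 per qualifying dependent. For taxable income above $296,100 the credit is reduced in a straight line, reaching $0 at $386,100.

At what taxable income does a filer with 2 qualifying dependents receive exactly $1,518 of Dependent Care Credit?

Full credit = 2 × $2,760 = $5,520.
$1,518 is 1,518/5,520 of the full $5,520, so 4,002/5,520 of the $90,000 range has been used: income = $296,100 + $90,000 × 4,002/5,520 = $361,350.

$361,350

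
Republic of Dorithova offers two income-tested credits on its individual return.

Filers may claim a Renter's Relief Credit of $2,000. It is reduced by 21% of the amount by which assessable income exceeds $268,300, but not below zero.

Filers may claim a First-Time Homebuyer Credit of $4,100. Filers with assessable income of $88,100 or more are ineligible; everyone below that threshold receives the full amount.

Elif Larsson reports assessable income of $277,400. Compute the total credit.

$89

Renter's Relief Credit: 21% of the $9,100 excess over $268,300 is $1,911; credit = $2,000 − $1,911 = $89.
First-Time Homebuyer Credit: $277,400 meets or exceeds the $88,100 cutoff, so the credit is $0.
Total: $89 + $0 = $89.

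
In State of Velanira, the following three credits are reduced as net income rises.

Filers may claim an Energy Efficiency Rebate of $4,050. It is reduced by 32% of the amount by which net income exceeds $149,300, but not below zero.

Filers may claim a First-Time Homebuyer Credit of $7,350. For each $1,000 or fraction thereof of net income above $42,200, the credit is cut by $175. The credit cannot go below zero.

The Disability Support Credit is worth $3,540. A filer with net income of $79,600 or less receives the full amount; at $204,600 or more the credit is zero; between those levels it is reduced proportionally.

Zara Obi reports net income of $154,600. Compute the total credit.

Energy Efficiency Rebate: 32% of the $5,300 excess over $149,300 is $1,696; credit = $4,050 − $1,696 = $2,354.
First-Time Homebuyer Credit: income exceeds $42,200 by $112,400 → 113 increments × $175 = $19,775 ≥ base, so the credit is $0.
Disability Support Credit: $154,600 is $75,000 into a $125,000 phase-out range, leaving 50,000/125,000 of the credit: $3,540 × 50,000/125,000 = $1,416.
Total: $2,354 + $0 + $1,416 = $3,770.

$3,770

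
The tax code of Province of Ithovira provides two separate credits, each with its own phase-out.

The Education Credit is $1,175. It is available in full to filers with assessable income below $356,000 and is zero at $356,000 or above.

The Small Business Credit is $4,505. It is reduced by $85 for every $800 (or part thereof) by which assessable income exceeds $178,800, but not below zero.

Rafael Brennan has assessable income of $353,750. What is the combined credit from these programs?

Education Credit: $353,750 is below the $356,000 cutoff, so the full $1,175 applies.
Small Business Credit: income exceeds $178,800 by $174,950 → 219 increments × $85 = $18,615 ≥ base, so the credit is $0.
Total: $1,175 + $0 = $1,175.

$1,175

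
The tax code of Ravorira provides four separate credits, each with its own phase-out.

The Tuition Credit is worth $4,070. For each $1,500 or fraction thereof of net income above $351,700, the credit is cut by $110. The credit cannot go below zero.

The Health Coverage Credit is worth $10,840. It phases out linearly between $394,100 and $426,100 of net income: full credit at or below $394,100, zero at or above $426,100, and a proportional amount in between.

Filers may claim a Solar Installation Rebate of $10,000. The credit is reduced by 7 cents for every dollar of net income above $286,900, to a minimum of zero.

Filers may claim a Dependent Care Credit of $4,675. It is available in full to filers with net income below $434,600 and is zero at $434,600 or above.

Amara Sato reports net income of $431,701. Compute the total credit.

Tuition Credit: income exceeds $351,700 by $80,001 → 54 increments × $110 = $5,940 ≥ base, so the credit is $0.
Health Coverage Credit: $431,701 is at or above $426,100, so the credit is $0.
Solar Installation Rebate: 7% of the $144,801 excess over $286,900 is $10,136.07 ≥ base, so the credit is $0.
Dependent Care Credit: $431,701 is below the $434,600 cutoff, so the full $4,675 applies.
Total: $0 + $0 + $0 + $4,675 = $4,675.

$4,675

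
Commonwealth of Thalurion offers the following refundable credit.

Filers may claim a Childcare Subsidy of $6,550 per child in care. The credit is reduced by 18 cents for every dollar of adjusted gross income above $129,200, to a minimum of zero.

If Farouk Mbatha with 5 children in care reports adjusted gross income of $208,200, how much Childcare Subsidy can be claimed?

$18,530

Childcare Subsidy: base = 5 × $6,550 = $32,750. 18% of the $79,000 excess over $129,200 is $14,220; credit = $32,750 − $14,220 = $18,530.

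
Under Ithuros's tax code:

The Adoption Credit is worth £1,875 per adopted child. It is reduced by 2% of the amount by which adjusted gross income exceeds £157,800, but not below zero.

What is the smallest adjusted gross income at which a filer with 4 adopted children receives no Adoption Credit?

Full credit = 4 × £1,875 = £7,500.
The credit falls by 2% of each pound above £157,800, so it reaches zero when the excess is £7,500 / 2% = £375,000: income = £157,800 + £375,000 = £532,800.

£532,800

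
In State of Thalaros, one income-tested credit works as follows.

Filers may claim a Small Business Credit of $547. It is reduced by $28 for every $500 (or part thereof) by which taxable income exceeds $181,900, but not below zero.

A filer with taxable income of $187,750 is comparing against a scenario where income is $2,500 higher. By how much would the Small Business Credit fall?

At $187,750 — income exceeds $181,900 by $5,850, which is 12 full-or-partial $500 increments; reduction = 12 × $28 = $336, leaving $211.
At $190,250 — income exceeds $181,900 by $8,350, which is 17 full-or-partial $500 increments; reduction = 17 × $28 = $476, leaving $71.
Lost: $211 − $71 = $140.

$140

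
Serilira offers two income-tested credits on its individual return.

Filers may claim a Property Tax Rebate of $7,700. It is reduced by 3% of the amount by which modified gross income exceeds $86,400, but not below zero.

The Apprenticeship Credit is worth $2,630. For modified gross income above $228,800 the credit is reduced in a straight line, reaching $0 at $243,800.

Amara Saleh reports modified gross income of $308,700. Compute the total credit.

Property Tax Rebate: 3% of the $222,300 excess over $86,400 is $6,669; credit = $7,700 − $6,669 = $1,031.
Apprenticeship Credit: $308,700 is at or above $243,800, so the credit is $0.
Total: $1,031 + $0 = $1,031.

$1,031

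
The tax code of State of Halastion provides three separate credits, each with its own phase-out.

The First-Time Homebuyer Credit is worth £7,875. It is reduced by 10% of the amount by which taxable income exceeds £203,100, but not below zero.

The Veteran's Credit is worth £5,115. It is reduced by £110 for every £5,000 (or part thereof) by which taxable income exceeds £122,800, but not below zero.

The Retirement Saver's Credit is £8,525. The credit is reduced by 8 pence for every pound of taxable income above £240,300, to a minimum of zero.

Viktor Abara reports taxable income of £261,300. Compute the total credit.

£10,935

First-Time Homebuyer Credit: 10% of the £58,200 excess over £203,100 is £5,820; credit = £7,875 − £5,820 = £2,055.
Veteran's Credit: income exceeds £122,800 by £138,500, which is 28 full-or-partial £5,000 increments; reduction = 28 × £110 = £3,080, leaving £2,035.
Retirement Saver's Credit: 8% of the £21,000 excess over £240,300 is £1,680; credit = £8,525 − £1,680 = £6,845.
Total: £2,055 + £2,035 + £6,845 = £10,935.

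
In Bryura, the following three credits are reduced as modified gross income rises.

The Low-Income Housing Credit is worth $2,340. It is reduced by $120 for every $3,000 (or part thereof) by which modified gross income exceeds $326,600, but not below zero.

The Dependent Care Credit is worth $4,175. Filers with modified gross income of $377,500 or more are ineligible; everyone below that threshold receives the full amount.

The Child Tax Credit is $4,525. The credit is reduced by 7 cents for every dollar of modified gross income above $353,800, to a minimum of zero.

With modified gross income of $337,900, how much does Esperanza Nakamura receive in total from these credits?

$10,560

Low-Income Housing Credit: income exceeds $326,600 by $11,300, which is 4 full-or-partial $3,000 increments; reduction = 4 × $120 = $480, leaving $1,860.
Dependent Care Credit: $337,900 is below the $377,500 cutoff, so the full $4,175 applies.
Child Tax Credit: $337,900 is at or below the $353,800 threshold, so the full $4,525 applies.
Total: $1,860 + $4,175 + $4,525 = $10,560.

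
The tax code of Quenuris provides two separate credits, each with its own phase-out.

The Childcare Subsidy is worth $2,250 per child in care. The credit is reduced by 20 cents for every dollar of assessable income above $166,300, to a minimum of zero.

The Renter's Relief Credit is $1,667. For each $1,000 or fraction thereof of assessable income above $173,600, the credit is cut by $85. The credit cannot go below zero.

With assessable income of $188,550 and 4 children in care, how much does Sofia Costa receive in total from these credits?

$4,942

Childcare Subsidy: base = 4 × $2,250 = $9,000. 20% of the $22,250 excess over $166,300 is $4,450; credit = $9,000 − $4,450 = $4,550.
Renter's Relief Credit: income exceeds $173,600 by $14,950, which is 15 full-or-partial $1,000 increments; reduction = 15 × $85 = $1,275, leaving $392.
Total: $4,550 + $392 = $4,942.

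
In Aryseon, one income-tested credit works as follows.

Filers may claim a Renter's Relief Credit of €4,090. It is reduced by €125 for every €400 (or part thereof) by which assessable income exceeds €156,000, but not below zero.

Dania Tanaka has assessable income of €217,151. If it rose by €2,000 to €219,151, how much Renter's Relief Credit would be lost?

€0

At €217,151 — income exceeds €156,000 by €61,151 → 153 increments × €125 = €19,125 ≥ base, so the credit is €0.
At €219,151 — income exceeds €156,000 by €63,151 → 158 increments × €125 = €19,750 ≥ base, so the credit is €0.
Lost: €0 − €0 = €0.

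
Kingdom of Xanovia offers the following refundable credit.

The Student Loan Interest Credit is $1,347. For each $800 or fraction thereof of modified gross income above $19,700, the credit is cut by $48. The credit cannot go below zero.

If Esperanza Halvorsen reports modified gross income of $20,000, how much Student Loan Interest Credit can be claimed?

Student Loan Interest Credit: income exceeds $19,700 by $300, which is 1 full-or-partial $800 increment; reduction = 1 × $48 = $48, leaving $1,299.

$1,299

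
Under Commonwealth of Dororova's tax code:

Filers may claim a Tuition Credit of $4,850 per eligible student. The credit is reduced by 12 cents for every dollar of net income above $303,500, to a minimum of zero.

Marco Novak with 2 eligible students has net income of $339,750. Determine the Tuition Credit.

$5,350

Tuition Credit: base = 2 × $4,850 = $9,700. 12% of the $36,250 excess over $303,500 is $4,350; credit = $9,700 − $4,350 = $5,350.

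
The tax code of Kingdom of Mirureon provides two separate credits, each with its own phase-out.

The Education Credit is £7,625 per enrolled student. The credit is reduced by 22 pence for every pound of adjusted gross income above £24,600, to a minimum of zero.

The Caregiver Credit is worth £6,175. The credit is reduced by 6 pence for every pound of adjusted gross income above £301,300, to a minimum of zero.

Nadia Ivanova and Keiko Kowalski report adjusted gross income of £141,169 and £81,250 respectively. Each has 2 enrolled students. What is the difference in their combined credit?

Nadia (£141,169): Education Credit: base = 2 × £7,625 = £15,250. 22% of the £116,569 excess over £24,600 is £25,645.18 ≥ base, so the credit is £0. Caregiver Credit: £141,169 is at or below the £301,300 threshold, so the full £6,175 applies. total £0 + £6,175 = £6,175
Keiko (£81,250): Education Credit: base = 2 × £7,625 = £15,250. 22% of the £56,650 excess over £24,600 is £12,463; credit = £15,250 − £12,463 = £2,787. Caregiver Credit: £81,250 is at or below the £301,300 threshold, so the full £6,175 applies. total £2,787 + £6,175 = £8,962
Difference: |£6,175 − £8,962| = £2,787.

£2,787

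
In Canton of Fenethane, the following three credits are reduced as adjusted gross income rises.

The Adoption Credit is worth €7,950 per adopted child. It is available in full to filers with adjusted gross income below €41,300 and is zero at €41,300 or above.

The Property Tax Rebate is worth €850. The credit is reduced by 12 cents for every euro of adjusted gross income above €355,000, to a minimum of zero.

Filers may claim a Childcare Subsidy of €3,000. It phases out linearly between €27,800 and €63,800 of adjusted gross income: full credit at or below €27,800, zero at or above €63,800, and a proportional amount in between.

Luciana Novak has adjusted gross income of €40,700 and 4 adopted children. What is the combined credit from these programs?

Adoption Credit: base = 4 × €7,950 = €31,800. €40,700 is below the €41,300 cutoff, so the full €31,800 applies.
Property Tax Rebate: €40,700 is at or below the €355,000 threshold, so the full €850 applies.
Childcare Subsidy: €40,700 is €12,900 into a €36,000 phase-out range, leaving 23,100/36,000 of the credit: €3,000 × 23,100/36,000 = €1,925.
Total: €31,800 + €850 + €1,925 = €34,575.

€34,575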